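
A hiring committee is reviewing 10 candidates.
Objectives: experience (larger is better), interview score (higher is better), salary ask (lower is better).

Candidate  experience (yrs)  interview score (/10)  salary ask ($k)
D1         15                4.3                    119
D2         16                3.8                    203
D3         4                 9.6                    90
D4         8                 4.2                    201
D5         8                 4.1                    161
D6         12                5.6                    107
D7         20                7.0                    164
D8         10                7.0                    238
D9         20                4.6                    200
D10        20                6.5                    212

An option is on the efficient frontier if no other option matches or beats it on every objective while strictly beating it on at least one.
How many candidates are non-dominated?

4

D1: not dominated.
D2: dominated by D7 (experience 20≥16, interview score 7.0≥3.8, salary ask 164≤203).
D3: not dominated (best interview score).
D4: dominated by D1 (experience 15≥8, interview score 4.3≥4.2, salary ask 119≤201).
D5: dominated by D1 (experience 15≥8, interview score 4.3≥4.1, salary ask 119≤161).
D6: not dominated.
D7: not dominated.
D8: dominated by D7 (experience 20≥10, interview score 7.0≥7.0, salary ask 164≤238).
D9: dominated by D7 (experience 20≥20, interview score 7.0≥4.6, salary ask 164≤200).
D10: dominated by D7 (experience 20≥20, interview score 7.0≥6.5, salary ask 164≤212).
Pareto-optimal: D1, D3, D6, D7 → 4.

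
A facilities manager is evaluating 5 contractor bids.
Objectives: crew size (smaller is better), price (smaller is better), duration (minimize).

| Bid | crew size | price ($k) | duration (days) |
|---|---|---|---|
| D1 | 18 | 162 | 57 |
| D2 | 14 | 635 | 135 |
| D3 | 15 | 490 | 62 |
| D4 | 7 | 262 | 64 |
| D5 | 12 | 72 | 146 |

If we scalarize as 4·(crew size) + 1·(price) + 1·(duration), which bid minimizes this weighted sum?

D1: 4·18 + 1·162 + 1·57 = 291
D2: 4·14 + 1·635 + 1·135 = 826
D3: 4·15 + 1·490 + 1·62 = 612
D4: 4·7 + 1·262 + 1·64 = 354
D5: 4·12 + 1·72 + 1·146 = 266
Lowest: D5 at 266.

D5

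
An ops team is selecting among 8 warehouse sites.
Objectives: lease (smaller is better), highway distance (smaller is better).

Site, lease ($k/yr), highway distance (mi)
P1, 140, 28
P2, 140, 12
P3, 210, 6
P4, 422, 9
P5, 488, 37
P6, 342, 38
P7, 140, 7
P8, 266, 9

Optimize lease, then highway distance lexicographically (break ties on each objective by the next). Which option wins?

First minimize lease: best is 140, kept {P1, P2, P7}.
Then minimize highway distance: best is 7, kept {P7}.

P7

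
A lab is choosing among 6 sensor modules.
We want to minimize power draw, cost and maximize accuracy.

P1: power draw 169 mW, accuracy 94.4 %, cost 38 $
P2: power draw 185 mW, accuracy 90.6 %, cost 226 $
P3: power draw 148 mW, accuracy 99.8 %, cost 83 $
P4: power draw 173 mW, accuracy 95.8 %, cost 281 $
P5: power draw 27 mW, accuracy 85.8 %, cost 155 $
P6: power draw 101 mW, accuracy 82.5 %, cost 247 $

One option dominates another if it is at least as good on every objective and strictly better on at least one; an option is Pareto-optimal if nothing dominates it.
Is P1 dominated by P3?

No

P3 vs P1: P3 is worse on cost (83 vs 38), so it does not dominate P1.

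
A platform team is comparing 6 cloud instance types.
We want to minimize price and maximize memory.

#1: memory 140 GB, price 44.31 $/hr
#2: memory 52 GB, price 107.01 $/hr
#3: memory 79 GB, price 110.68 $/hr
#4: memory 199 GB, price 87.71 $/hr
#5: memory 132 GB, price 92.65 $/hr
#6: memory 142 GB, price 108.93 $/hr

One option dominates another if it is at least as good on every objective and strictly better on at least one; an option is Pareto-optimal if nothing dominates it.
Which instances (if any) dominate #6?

#4

#4: memory 199≥142, price 87.71≤108.93 — dominates #6.
Others (#1, #2, #3, #5) are each worse than #6 on at least one objective.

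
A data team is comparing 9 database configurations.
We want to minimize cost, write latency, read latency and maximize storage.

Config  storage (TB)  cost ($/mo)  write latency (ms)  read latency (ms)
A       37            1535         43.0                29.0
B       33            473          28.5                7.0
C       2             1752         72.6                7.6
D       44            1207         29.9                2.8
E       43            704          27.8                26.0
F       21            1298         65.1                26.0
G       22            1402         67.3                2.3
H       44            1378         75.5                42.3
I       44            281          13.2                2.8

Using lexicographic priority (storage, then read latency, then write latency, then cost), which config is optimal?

First maximize storage: best is 44, kept {D, H, I}.
Then minimize read latency: best is 2.8, kept {D, I}.
Then minimize write latency: best is 13.2, kept {I}.

I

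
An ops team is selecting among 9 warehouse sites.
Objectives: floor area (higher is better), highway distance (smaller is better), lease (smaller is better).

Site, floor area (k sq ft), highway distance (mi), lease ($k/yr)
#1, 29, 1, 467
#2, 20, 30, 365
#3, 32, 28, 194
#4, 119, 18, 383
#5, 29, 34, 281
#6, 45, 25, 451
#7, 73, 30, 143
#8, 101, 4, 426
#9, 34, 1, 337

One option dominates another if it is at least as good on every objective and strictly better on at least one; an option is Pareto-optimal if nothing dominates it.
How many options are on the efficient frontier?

5

#1: dominated by #9 (floor area 34≥29, highway distance 1≤1, lease 337≤467).
#2: dominated by #3 (floor area 32≥20, highway distance 28≤30, lease 194≤365).
#3: not dominated.
#4: not dominated (best floor area).
#5: dominated by #3 (floor area 32≥29, highway distance 28≤34, lease 194≤281).
#6: dominated by #4 (floor area 119≥45, highway distance 18≤25, lease 383≤451).
#7: not dominated (best lease).
#8: not dominated.
#9: not dominated.
Pareto-optimal: #3, #4, #7, #8, #9 → 5.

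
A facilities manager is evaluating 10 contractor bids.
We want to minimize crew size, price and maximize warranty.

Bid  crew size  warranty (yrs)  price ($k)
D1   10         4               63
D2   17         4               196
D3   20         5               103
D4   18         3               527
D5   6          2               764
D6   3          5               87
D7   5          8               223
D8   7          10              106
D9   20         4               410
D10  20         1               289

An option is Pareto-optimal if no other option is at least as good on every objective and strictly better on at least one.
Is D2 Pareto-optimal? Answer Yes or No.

No

D1 vs D2: crew size 10≤17, warranty 4≥4, price 63≤196 — D1 is at least as good on every objective and strictly better on at least one, so D1 dominates D2.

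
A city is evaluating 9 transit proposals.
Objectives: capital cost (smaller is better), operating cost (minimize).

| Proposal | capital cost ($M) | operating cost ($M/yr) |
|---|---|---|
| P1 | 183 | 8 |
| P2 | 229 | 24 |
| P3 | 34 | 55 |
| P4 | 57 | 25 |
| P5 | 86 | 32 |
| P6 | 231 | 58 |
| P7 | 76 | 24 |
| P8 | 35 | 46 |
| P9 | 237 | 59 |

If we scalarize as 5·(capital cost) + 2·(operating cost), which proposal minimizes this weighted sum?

P1: 5·183 + 2·8 = 931
P2: 5·229 + 2·24 = 1193
P3: 5·34 + 2·55 = 280
P4: 5·57 + 2·25 = 335
P5: 5·86 + 2·32 = 494
P6: 5·231 + 2·58 = 1271
P7: 5·76 + 2·24 = 428
P8: 5·35 + 2·46 = 267
P9: 5·237 + 2·59 = 1303
Lowest: P8 at 267.

P8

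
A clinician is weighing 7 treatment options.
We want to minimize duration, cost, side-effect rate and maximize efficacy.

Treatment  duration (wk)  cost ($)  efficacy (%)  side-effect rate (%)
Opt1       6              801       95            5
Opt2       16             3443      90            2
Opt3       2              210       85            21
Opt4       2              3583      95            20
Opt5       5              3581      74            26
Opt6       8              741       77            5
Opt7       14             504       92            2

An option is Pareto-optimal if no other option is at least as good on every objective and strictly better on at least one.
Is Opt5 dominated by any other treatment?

Opt3 vs Opt5: duration 2≤5, cost 210≤3581, efficacy 85≥74, side-effect rate 21≤26 — Opt3 is at least as good on every objective and strictly better on at least one, so Opt3 dominates Opt5.

Yes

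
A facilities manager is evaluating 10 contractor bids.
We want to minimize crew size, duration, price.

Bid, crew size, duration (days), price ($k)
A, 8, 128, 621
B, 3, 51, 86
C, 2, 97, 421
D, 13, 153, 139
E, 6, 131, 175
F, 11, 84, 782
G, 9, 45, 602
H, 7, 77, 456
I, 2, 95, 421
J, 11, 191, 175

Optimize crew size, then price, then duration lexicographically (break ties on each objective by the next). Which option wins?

I

First minimize crew size: best is 2, kept {C, I}.
Then minimize price: best is 421, kept {C, I}.
Then minimize duration: best is 95, kept {I}.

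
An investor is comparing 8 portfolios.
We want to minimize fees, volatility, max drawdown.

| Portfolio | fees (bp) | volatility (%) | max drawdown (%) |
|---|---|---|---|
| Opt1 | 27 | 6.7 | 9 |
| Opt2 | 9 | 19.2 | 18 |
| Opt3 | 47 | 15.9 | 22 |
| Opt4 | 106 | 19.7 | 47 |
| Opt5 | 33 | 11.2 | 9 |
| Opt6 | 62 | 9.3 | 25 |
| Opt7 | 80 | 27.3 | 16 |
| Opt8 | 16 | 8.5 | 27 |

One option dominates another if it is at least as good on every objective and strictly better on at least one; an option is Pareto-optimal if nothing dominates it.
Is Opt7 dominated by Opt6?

Opt6 vs Opt7: Opt6 is worse on max drawdown (25 vs 16), so it does not dominate Opt7.

No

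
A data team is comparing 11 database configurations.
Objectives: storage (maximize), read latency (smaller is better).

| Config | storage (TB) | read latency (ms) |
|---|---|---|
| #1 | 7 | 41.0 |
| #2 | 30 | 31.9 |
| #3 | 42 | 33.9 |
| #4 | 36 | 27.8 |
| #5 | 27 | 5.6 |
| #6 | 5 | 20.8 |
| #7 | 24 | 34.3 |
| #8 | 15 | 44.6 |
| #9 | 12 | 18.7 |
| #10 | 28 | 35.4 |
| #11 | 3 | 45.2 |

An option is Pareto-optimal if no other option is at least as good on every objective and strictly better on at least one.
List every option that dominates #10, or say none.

#2: storage 30≥28, read latency 31.9≤35.4 — dominates #10.
#3: storage 42≥28, read latency 33.9≤35.4 — dominates #10.
#4: storage 36≥28, read latency 27.8≤35.4 — dominates #10.
Others (#1, #5, #6, #7, #8, #9, #11) are each worse than #10 on at least one objective.

#2, #3, #4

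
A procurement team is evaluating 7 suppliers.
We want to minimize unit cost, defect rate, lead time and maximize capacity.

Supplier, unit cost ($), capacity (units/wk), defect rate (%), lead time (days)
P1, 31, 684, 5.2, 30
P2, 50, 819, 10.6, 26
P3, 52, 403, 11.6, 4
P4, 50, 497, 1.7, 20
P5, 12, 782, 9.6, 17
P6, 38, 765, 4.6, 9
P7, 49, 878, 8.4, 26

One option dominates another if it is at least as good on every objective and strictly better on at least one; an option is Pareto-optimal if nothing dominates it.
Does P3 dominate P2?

No

P3 vs P2: P3 is worse on unit cost (52 vs 50), so it does not dominate P2.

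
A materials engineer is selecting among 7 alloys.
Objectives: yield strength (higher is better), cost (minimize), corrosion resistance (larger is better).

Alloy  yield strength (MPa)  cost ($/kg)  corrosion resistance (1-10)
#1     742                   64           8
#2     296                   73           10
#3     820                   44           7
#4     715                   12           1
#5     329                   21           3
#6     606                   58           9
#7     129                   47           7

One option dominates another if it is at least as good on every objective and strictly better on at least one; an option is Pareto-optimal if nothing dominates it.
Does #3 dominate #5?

#3 vs #5: #3 is worse on cost (44 vs 21), so it does not dominate #5.

No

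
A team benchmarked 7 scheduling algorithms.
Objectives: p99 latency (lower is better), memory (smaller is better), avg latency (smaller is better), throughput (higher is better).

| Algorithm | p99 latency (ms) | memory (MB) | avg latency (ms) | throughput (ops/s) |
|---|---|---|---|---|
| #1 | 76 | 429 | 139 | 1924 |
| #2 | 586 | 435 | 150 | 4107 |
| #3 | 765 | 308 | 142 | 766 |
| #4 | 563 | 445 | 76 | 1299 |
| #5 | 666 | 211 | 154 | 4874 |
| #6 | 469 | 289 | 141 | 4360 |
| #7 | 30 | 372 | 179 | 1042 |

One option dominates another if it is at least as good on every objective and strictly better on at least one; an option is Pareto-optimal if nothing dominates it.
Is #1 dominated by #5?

No

#5 vs #1: #5 is worse on p99 latency (666 vs 76), so it does not dominate #1.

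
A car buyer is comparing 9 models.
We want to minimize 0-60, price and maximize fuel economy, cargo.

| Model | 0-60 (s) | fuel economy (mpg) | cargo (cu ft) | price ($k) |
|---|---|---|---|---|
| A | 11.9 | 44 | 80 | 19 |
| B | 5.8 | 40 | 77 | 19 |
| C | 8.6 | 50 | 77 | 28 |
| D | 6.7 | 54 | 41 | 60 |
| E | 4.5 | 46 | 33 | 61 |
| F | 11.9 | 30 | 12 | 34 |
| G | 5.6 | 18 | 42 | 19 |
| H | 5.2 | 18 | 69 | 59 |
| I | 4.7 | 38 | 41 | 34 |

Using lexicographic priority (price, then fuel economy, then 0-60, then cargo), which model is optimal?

A

First minimize price: best is 19, kept {A, B, G}.
Then maximize fuel economy: best is 44, kept {A}.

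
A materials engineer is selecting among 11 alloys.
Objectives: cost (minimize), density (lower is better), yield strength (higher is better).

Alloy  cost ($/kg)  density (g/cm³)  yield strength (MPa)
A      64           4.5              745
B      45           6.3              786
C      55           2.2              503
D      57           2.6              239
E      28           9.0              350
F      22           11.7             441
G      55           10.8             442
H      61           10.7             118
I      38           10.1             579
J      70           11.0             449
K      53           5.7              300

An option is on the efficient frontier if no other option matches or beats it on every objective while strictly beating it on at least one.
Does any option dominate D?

C vs D: cost 55≤57, density 2.2≤2.6, yield strength 503≥239 — C is at least as good on every objective and strictly better on at least one, so C dominates D.

Yes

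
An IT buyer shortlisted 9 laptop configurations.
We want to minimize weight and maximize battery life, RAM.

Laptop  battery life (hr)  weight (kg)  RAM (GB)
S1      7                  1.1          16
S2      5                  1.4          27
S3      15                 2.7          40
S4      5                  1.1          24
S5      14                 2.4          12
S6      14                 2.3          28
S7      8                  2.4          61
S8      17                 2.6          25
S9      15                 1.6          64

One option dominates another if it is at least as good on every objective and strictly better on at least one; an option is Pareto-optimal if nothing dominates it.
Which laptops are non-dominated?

S1: not dominated.
S2: not dominated.
S3: dominated by S9 (battery life 15≥15, weight 1.6≤2.7, RAM 64≥40).
S4: not dominated.
S5: dominated by S6 (battery life 14≥14, weight 2.3≤2.4, RAM 28≥12).
S6: dominated by S9 (battery life 15≥14, weight 1.6≤2.3, RAM 64≥28).
S7: dominated by S9 (battery life 15≥8, weight 1.6≤2.4, RAM 64≥61).
S8: not dominated (best battery life).
S9: not dominated (best RAM).

S1, S2, S4, S8, S9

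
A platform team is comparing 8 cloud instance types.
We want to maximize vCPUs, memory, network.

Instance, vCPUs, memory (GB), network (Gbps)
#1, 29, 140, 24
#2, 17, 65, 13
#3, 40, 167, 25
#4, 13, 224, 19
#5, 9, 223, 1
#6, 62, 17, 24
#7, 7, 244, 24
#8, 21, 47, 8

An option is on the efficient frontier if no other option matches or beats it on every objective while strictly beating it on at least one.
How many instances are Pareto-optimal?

#1: dominated by #3 (vCPUs 40≥29, memory 167≥140, network 25≥24).
#2: dominated by #1 (vCPUs 29≥17, memory 140≥65, network 24≥13).
#3: not dominated (best network).
#4: not dominated.
#5: dominated by #4 (vCPUs 13≥9, memory 224≥223, network 19≥1).
#6: not dominated (best vCPUs).
#7: not dominated (best memory).
#8: dominated by #1 (vCPUs 29≥21, memory 140≥47, network 24≥8).
Pareto-optimal: #3, #4, #6, #7 → 4.

4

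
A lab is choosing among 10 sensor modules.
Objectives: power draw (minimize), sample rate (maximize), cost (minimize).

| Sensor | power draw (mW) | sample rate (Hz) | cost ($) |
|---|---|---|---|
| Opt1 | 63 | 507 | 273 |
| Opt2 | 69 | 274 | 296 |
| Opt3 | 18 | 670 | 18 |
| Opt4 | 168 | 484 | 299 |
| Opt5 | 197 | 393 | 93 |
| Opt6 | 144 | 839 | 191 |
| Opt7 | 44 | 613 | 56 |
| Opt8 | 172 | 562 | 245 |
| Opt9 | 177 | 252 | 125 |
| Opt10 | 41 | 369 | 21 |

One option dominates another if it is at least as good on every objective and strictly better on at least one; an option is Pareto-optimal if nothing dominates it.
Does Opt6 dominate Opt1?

Opt6 vs Opt1: Opt6 is worse on power draw (144 vs 63), so it does not dominate Opt1.

No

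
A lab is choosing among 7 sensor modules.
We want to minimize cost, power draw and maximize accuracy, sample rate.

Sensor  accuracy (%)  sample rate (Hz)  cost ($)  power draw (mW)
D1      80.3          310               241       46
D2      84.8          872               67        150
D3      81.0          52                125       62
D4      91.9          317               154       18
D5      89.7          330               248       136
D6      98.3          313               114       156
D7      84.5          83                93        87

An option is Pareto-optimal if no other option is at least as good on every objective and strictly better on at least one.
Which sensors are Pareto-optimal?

D2, D3, D4, D5, D6, D7

D1: dominated by D4 (accuracy 91.9≥80.3, sample rate 317≥310, cost 154≤241, power draw 18≤46).
D2: not dominated (best sample rate).
D3: not dominated.
D4: not dominated (best power draw).
D5: not dominated.
D6: not dominated (best accuracy).
D7: not dominated.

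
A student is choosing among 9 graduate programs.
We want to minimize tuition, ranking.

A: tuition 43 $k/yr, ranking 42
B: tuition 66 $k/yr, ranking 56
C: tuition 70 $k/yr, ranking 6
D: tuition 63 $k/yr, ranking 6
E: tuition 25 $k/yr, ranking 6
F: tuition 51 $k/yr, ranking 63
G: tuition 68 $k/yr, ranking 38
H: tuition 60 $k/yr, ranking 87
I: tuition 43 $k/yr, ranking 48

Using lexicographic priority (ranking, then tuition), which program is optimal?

First minimize ranking: best is 6, kept {C, D, E}.
Then minimize tuition: best is 25, kept {E}.

E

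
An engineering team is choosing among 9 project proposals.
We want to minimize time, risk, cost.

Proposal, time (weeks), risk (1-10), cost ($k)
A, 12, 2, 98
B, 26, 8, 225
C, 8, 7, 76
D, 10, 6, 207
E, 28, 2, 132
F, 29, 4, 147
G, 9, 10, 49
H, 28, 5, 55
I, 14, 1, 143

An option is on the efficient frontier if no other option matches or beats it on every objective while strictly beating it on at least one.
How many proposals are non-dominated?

6

A: not dominated.
B: dominated by A (time 12≤26, risk 2≤8, cost 98≤225).
C: not dominated (best time).
D: not dominated.
E: dominated by A (time 12≤28, risk 2≤2, cost 98≤132).
F: dominated by A (time 12≤29, risk 2≤4, cost 98≤147).
G: not dominated (best cost).
H: not dominated.
I: not dominated (best risk).
Pareto-optimal: A, C, D, G, H, I → 6.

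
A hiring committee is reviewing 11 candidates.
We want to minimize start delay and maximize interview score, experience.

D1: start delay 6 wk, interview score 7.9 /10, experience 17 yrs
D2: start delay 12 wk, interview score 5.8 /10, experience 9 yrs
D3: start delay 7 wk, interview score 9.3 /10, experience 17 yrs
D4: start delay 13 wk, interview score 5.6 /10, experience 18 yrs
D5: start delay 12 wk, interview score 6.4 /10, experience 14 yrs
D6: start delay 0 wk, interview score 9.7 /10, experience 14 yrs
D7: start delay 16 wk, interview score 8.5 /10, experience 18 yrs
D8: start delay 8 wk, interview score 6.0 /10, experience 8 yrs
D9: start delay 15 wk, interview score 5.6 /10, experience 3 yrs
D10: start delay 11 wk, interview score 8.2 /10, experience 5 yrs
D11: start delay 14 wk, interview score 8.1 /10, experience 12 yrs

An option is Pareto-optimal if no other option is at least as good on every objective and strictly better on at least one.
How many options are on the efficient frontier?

D1: not dominated.
D2: dominated by D1 (start delay 6≤12, interview score 7.9≥5.8, experience 17≥9).
D3: not dominated.
D4: not dominated.
D5: dominated by D1 (start delay 6≤12, interview score 7.9≥6.4, experience 17≥14).
D6: not dominated (best start delay).
D7: not dominated.
D8: dominated by D1 (start delay 6≤8, interview score 7.9≥6.0, experience 17≥8).
D9: dominated by D1 (start delay 6≤15, interview score 7.9≥5.6, experience 17≥3).
D10: dominated by D3 (start delay 7≤11, interview score 9.3≥8.2, experience 17≥5).
D11: dominated by D3 (start delay 7≤14, interview score 9.3≥8.1, experience 17≥12).
Pareto-optimal: D1, D3, D4, D6, D7 → 5.

5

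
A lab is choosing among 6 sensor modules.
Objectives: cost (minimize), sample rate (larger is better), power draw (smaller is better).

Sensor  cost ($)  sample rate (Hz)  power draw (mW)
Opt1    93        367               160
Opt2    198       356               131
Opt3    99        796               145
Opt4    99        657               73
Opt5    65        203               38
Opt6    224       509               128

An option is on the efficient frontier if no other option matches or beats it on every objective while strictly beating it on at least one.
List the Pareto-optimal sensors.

Opt1, Opt3, Opt4, Opt5

Opt1: not dominated.
Opt2: dominated by Opt4 (cost 99≤198, sample rate 657≥356, power draw 73≤131).
Opt3: not dominated (best sample rate).
Opt4: not dominated.
Opt5: not dominated (best cost).
Opt6: dominated by Opt4 (cost 99≤224, sample rate 657≥509, power draw 73≤128).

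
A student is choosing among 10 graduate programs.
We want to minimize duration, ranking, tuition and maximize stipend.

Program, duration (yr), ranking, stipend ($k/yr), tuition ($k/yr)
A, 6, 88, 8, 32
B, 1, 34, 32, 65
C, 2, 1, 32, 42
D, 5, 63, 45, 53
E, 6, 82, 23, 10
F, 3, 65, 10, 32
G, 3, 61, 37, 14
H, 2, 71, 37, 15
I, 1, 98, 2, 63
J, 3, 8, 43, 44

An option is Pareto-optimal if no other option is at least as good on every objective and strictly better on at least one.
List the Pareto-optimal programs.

B, C, D, E, G, H, I, J

A: dominated by E (duration 6≤6, ranking 82≤88, stipend 23≥8, tuition 10≤32).
B: not dominated.
C: not dominated (best ranking).
D: not dominated (best stipend).
E: not dominated (best tuition).
F: dominated by G (duration 3≤3, ranking 61≤65, stipend 37≥10, tuition 14≤32).
G: not dominated.
H: not dominated.
I: not dominated.
J: not dominated.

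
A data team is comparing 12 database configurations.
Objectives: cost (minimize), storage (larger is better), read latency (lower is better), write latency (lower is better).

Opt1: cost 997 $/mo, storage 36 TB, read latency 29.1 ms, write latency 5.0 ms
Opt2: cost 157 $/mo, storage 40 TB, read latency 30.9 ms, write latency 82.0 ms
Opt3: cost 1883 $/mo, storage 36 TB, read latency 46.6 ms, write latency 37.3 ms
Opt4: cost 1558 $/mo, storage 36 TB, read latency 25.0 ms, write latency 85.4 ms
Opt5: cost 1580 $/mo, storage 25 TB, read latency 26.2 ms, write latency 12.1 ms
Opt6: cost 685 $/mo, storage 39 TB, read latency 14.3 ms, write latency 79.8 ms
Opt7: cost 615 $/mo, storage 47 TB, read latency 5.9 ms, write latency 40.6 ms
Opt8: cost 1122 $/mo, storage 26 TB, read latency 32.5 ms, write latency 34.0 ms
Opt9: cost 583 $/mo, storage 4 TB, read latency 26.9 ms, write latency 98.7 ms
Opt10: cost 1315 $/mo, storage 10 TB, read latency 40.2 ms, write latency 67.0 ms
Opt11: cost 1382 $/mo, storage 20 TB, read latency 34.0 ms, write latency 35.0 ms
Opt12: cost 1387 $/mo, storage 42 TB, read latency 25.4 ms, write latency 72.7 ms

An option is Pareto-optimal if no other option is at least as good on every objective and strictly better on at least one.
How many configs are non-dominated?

5

Opt1: not dominated (best write latency).
Opt2: not dominated (best cost).
Opt3: dominated by Opt1 (cost 997≤1883, storage 36≥36, read latency 29.1≤46.6, write latency 5.0≤37.3).
Opt4: dominated by Opt6 (cost 685≤1558, storage 39≥36, read latency 14.3≤25.0, write latency 79.8≤85.4).
Opt5: not dominated.
Opt6: dominated by Opt7 (cost 615≤685, storage 47≥39, read latency 5.9≤14.3, write latency 40.6≤79.8).
Opt7: not dominated (best storage).
Opt8: dominated by Opt1 (cost 997≤1122, storage 36≥26, read latency 29.1≤32.5, write latency 5.0≤34.0).
Opt9: not dominated.
Opt10: dominated by Opt1 (cost 997≤1315, storage 36≥10, read latency 29.1≤40.2, write latency 5.0≤67.0).
Opt11: dominated by Opt1 (cost 997≤1382, storage 36≥20, read latency 29.1≤34.0, write latency 5.0≤35.0).
Opt12: dominated by Opt7 (cost 615≤1387, storage 47≥42, read latency 5.9≤25.4, write latency 40.6≤72.7).
Pareto-optimal: Opt1, Opt2, Opt5, Opt7, Opt9 → 5.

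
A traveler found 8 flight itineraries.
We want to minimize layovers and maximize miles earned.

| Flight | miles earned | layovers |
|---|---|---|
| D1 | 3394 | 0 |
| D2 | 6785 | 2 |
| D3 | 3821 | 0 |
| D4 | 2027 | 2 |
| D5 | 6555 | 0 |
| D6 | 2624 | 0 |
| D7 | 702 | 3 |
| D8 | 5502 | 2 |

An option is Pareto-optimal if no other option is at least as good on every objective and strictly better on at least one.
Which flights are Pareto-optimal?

D2, D5

D1: dominated by D3 (miles earned 3821≥3394, layovers 0≤0).
D2: not dominated (best miles earned).
D3: dominated by D5 (miles earned 6555≥3821, layovers 0≤0).
D4: dominated by D1 (miles earned 3394≥2027, layovers 0≤2).
D5: not dominated.
D6: dominated by D1 (miles earned 3394≥2624, layovers 0≤0).
D7: dominated by D1 (miles earned 3394≥702, layovers 0≤3).
D8: dominated by D2 (miles earned 6785≥5502, layovers 2≤2).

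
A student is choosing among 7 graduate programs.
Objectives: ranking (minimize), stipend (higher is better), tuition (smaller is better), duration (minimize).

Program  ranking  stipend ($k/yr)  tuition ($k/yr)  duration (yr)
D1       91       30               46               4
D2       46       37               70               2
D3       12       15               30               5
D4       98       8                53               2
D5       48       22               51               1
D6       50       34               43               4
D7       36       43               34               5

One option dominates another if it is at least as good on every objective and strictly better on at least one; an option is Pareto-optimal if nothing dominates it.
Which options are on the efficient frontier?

D1: dominated by D6 (ranking 50≤91, stipend 34≥30, tuition 43≤46, duration 4≤4).
D2: not dominated.
D3: not dominated (best ranking).
D4: dominated by D5 (ranking 48≤98, stipend 22≥8, tuition 51≤53, duration 1≤2).
D5: not dominated (best duration).
D6: not dominated.
D7: not dominated (best stipend).

D2, D3, D5, D6, D7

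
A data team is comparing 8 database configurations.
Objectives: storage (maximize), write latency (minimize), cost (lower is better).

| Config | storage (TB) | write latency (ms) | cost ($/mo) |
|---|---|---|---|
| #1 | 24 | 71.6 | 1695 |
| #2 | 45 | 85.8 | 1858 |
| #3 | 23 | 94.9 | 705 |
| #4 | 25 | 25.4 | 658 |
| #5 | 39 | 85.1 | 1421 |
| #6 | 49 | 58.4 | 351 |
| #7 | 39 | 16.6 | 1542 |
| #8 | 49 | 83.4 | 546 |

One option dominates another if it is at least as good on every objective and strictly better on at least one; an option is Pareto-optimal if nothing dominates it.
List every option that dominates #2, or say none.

#6, #8

#6: storage 49≥45, write latency 58.4≤85.8, cost 351≤1858 — dominates #2.
#8: storage 49≥45, write latency 83.4≤85.8, cost 546≤1858 — dominates #2.
Others (#1, #3, #4, #5, #7) are each worse than #2 on at least one objective.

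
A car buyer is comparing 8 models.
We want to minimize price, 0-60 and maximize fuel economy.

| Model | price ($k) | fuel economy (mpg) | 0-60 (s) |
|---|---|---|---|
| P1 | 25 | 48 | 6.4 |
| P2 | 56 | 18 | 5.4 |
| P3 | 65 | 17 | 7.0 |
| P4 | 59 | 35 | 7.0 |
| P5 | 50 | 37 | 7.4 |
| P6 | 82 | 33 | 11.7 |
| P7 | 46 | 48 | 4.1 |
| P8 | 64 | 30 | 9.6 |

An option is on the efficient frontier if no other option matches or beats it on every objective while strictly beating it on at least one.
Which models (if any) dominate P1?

P2: worse on price (56 vs 25).
P3: worse on price (65 vs 25).
P4: worse on price (59 vs 25).
P5: worse on price (50 vs 25).
P6: worse on price (82 vs 25).
P7: worse on price (46 vs 25).
P8: worse on price (64 vs 25).
No option dominates P1.

none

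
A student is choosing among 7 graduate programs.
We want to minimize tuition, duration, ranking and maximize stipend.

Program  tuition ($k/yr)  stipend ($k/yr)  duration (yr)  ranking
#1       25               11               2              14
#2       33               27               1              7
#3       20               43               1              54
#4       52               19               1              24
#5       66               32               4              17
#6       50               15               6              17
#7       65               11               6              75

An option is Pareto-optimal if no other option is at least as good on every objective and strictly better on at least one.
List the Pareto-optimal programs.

#1: not dominated.
#2: not dominated (best ranking).
#3: not dominated (best tuition).
#4: dominated by #2 (tuition 33≤52, stipend 27≥19, duration 1≤1, ranking 7≤24).
#5: not dominated.
#6: dominated by #2 (tuition 33≤50, stipend 27≥15, duration 1≤6, ranking 7≤17).
#7: dominated by #1 (tuition 25≤65, stipend 11≥11, duration 2≤6, ranking 14≤75).

#1, #2, #3, #5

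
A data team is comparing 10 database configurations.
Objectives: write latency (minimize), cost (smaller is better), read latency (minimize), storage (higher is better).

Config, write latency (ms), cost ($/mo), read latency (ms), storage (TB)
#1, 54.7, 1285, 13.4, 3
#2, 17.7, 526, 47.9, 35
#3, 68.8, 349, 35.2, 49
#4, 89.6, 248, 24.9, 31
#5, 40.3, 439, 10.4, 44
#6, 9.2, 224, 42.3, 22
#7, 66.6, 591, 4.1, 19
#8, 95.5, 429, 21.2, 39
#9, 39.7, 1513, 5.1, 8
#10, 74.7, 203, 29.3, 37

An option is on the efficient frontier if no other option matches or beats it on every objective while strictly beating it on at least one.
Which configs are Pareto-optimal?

#2, #3, #4, #5, #6, #7, #8, #9, #10

#1: dominated by #5 (write latency 40.3≤54.7, cost 439≤1285, read latency 10.4≤13.4, storage 44≥3).
#2: not dominated.
#3: not dominated (best storage).
#4: not dominated.
#5: not dominated.
#6: not dominated (best write latency).
#7: not dominated (best read latency).
#8: not dominated.
#9: not dominated.
#10: not dominated (best cost).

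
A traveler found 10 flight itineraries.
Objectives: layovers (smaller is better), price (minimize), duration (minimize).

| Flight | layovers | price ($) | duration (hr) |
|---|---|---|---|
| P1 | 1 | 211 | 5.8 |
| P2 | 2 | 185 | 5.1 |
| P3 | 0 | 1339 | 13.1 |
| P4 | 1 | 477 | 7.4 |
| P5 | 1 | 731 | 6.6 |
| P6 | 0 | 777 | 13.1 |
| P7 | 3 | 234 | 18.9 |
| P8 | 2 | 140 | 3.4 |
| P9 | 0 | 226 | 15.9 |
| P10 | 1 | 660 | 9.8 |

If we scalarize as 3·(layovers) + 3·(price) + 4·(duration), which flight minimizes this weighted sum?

P8

P1: 3·1 + 3·211 + 4·5.8 = 659.2
P2: 3·2 + 3·185 + 4·5.1 = 581.4
P3: 3·0 + 3·1339 + 4·13.1 = 4069.4
P4: 3·1 + 3·477 + 4·7.4 = 1463.6
P5: 3·1 + 3·731 + 4·6.6 = 2222.4
P6: 3·0 + 3·777 + 4·13.1 = 2383.4
P7: 3·3 + 3·234 + 4·18.9 = 786.6
P8: 3·2 + 3·140 + 4·3.4 = 439.6
P9: 3·0 + 3·226 + 4·15.9 = 741.6
P10: 3·1 + 3·660 + 4·9.8 = 2022.2
Lowest: P8 at 439.6.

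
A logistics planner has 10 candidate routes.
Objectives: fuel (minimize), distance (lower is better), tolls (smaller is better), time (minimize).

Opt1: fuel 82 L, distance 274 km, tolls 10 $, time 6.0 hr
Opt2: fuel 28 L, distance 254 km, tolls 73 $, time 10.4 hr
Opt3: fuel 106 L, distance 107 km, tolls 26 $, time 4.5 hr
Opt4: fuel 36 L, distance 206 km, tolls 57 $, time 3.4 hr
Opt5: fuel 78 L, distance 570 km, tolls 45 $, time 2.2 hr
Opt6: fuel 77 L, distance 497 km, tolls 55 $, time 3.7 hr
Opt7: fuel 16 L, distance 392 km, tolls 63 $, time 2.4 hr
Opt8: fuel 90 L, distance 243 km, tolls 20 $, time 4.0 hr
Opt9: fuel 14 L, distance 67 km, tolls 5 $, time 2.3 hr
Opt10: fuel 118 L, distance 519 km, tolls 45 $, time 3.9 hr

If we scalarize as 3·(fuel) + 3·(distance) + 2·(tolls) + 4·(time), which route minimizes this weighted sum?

Opt9

Opt1: 3·82 + 3·274 + 2·10 + 4·6.0 = 1112.0
Opt2: 3·28 + 3·254 + 2·73 + 4·10.4 = 1033.6
Opt3: 3·106 + 3·107 + 2·26 + 4·4.5 = 709.0
Opt4: 3·36 + 3·206 + 2·57 + 4·3.4 = 853.6
Opt5: 3·78 + 3·570 + 2·45 + 4·2.2 = 2042.8
Opt6: 3·77 + 3·497 + 2·55 + 4·3.7 = 1846.8
Opt7: 3·16 + 3·392 + 2·63 + 4·2.4 = 1359.6
Opt8: 3·90 + 3·243 + 2·20 + 4·4.0 = 1055.0
Opt9: 3·14 + 3·67 + 2·5 + 4·2.3 = 262.2
Opt10: 3·118 + 3·519 + 2·45 + 4·3.9 = 2016.6
Lowest: Opt9 at 262.2.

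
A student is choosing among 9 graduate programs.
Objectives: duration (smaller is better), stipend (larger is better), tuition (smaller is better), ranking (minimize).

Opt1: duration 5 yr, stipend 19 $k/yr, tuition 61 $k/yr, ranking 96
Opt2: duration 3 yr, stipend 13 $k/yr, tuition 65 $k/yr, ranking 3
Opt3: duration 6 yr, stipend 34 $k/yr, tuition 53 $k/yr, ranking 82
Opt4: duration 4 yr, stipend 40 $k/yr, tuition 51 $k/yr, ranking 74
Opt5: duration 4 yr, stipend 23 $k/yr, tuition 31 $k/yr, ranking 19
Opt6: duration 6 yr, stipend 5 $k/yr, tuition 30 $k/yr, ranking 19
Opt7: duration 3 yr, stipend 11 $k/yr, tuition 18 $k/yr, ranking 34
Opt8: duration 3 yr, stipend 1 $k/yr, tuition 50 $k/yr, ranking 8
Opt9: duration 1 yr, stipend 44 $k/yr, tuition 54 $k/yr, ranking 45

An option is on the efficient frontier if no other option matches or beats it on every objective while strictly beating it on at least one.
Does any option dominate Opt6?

Opt1: worse on tuition (61 vs 30).
Opt2: worse on tuition (65 vs 30).
Opt3: worse on tuition (53 vs 30).
Opt4: worse on tuition (51 vs 30).
Opt5: worse on tuition (31 vs 30).
Opt7: worse on ranking (34 vs 19).
Opt8: worse on stipend (1 vs 5).
Opt9: worse on tuition (54 vs 30).
No option is at least as good as Opt6 on every objective and strictly better on one.

No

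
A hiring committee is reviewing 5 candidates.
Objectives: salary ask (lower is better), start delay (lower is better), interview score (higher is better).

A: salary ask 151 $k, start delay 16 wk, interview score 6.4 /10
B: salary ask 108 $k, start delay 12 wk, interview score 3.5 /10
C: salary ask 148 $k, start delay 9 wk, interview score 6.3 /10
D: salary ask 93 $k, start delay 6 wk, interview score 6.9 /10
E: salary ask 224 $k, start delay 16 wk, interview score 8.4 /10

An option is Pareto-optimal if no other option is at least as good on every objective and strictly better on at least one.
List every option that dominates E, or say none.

A: worse on interview score (6.4 vs 8.4).
B: worse on interview score (3.5 vs 8.4).
C: worse on interview score (6.3 vs 8.4).
D: worse on interview score (6.9 vs 8.4).
No option dominates E.

none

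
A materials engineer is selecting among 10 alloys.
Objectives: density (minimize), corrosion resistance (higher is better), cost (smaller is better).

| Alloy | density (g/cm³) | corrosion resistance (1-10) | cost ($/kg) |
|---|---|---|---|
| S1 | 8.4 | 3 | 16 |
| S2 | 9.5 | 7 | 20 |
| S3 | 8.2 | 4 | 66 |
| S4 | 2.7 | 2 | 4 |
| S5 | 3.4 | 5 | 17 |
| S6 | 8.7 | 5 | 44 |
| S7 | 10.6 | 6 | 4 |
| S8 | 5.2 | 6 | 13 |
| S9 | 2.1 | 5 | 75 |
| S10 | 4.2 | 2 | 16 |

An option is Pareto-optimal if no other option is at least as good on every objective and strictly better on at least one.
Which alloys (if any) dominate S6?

S5, S8

S5: density 3.4≤8.7, corrosion resistance 5≥5, cost 17≤44 — dominates S6.
S8: density 5.2≤8.7, corrosion resistance 6≥5, cost 13≤44 — dominates S6.
Others (S1, S2, S3, S4, S7, S9, S10) are each worse than S6 on at least one objective.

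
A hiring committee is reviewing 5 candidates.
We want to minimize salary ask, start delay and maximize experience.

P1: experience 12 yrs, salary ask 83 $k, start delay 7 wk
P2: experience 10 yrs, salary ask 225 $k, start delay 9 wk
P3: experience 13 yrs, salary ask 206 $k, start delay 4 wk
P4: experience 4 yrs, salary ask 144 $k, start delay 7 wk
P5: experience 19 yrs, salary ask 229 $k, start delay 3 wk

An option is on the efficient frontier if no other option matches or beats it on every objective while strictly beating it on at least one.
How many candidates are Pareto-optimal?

3

P1: not dominated (best salary ask).
P2: dominated by P1 (experience 12≥10, salary ask 83≤225, start delay 7≤9).
P3: not dominated.
P4: dominated by P1 (experience 12≥4, salary ask 83≤144, start delay 7≤7).
P5: not dominated (best experience).
Pareto-optimal: P1, P3, P5 → 3.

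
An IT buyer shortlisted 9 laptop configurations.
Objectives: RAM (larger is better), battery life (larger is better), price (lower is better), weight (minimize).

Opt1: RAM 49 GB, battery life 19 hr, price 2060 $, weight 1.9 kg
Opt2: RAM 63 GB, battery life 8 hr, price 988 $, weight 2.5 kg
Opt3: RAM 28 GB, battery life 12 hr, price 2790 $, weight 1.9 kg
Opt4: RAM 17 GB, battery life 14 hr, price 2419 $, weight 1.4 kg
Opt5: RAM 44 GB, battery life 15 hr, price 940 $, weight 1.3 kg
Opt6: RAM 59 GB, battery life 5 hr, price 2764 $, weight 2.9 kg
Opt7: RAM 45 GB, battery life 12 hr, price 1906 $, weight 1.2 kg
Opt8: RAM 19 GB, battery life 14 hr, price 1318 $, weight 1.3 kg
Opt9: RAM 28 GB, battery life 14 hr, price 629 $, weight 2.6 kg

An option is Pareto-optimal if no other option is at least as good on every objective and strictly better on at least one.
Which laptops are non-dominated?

Opt1: not dominated (best battery life).
Opt2: not dominated (best RAM).
Opt3: dominated by Opt1 (RAM 49≥28, battery life 19≥12, price 2060≤2790, weight 1.9≤1.9).
Opt4: dominated by Opt5 (RAM 44≥17, battery life 15≥14, price 940≤2419, weight 1.3≤1.4).
Opt5: not dominated.
Opt6: dominated by Opt2 (RAM 63≥59, battery life 8≥5, price 988≤2764, weight 2.5≤2.9).
Opt7: not dominated (best weight).
Opt8: dominated by Opt5 (RAM 44≥19, battery life 15≥14, price 940≤1318, weight 1.3≤1.3).
Opt9: not dominated (best price).

Opt1, Opt2, Opt5, Opt7, Opt9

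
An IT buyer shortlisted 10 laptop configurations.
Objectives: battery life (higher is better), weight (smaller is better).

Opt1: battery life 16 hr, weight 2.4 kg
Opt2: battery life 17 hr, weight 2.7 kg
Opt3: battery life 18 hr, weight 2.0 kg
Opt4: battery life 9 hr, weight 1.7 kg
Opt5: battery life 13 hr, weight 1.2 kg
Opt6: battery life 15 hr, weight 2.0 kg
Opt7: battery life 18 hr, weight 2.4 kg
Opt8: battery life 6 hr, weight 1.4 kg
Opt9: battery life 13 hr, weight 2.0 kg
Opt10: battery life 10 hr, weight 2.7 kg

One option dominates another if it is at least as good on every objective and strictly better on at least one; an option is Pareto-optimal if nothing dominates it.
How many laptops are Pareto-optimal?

2

Opt1: dominated by Opt3 (battery life 18≥16, weight 2.0≤2.4).
Opt2: dominated by Opt3 (battery life 18≥17, weight 2.0≤2.7).
Opt3: not dominated.
Opt4: dominated by Opt5 (battery life 13≥9, weight 1.2≤1.7).
Opt5: not dominated (best weight).
Opt6: dominated by Opt3 (battery life 18≥15, weight 2.0≤2.0).
Opt7: dominated by Opt3 (battery life 18≥18, weight 2.0≤2.4).
Opt8: dominated by Opt5 (battery life 13≥6, weight 1.2≤1.4).
Opt9: dominated by Opt3 (battery life 18≥13, weight 2.0≤2.0).
Opt10: dominated by Opt1 (battery life 16≥10, weight 2.4≤2.7).
Pareto-optimal: Opt3, Opt5 → 2.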